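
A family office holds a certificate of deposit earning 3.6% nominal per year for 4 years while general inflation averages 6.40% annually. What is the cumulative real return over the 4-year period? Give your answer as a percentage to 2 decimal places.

-10.12%

The annual real rate is (1+3.6%)/(1+6.40%) − 1 = -2.6316%.
Compounded over 4 years: (1 + -0.026316)^4 − 1 ≈ -0.10118.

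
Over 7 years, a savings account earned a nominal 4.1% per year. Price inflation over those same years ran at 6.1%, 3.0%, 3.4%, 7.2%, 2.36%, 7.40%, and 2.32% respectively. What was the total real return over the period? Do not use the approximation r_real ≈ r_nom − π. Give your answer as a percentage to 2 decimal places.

-2.77%

Cumulative inflation factor: 1.061 × 1.030 × 1.034 × 1.072 × 1.0236 × 1.0740 × 1.0232 ≈ 1.36258.
Nominal growth factor: 1.32481. Real growth factor = 1.32481 / 1.36258 ≈ 0.97228.
Total real return ≈ -2.7718%.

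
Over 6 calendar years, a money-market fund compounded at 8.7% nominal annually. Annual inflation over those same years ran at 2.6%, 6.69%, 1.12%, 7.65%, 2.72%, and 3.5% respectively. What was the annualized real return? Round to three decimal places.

Cumulative inflation factor: 1.026 × 1.0669 × 1.0112 × 1.0765 × 1.0272 × 1.035 ≈ 1.26683.
Nominal growth factor: 1.64959. Real growth factor = 1.64959 / 1.26683 ≈ 1.30215.
Annualized: 1.30215^(1/6) − 1 ≈ 0.04498.

4.498%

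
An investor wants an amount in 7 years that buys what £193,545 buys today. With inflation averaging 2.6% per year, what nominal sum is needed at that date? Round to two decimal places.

£231,639.96

Cumulative price-level factor: (1+2.6%)^7 ≈ 1.1968274058.
Multiplying £193,545 by the price-level factor gives the future nominal sum.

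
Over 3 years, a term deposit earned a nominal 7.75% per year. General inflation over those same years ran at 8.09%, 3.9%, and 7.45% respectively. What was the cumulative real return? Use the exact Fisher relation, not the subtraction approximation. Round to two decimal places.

3.67%

Cumulative inflation factor: 1.0809 × 1.039 × 1.0745 ≈ 1.20672.
Nominal growth factor: 1.25098. Real growth factor = 1.25098 / 1.20672 ≈ 1.03668.
Total real return ≈ 3.6679%.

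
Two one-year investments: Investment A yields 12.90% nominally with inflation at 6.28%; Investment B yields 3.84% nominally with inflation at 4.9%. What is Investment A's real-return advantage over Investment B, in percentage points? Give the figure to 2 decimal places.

7.24

Investment A real return: 1.1290/1.0628 − 1 = 6.229%.
Investment B real return: 1.0384/1.049 − 1 = -1.010%.
Difference: 6.229 − (-1.010) = 7.239 pp.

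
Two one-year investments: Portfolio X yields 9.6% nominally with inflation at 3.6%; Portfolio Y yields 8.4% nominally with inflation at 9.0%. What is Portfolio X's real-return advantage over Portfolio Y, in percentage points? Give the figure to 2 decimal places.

6.34

Portfolio X real return: 1.096/1.036 − 1 = 5.792%.
Portfolio Y real return: 1.084/1.090 − 1 = -0.550%.
Difference: 5.792 − (-0.550) = 6.342 pp.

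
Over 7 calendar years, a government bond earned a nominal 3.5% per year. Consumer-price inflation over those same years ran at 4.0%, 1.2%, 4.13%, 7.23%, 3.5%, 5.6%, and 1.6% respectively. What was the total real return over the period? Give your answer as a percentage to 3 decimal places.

-2.506%

Cumulative inflation factor: 1.040 × 1.012 × 1.0413 × 1.0723 × 1.035 × 1.056 × 1.016 ≈ 1.30498.
Nominal growth factor: 1.27228. Real growth factor = 1.27228 / 1.30498 ≈ 0.97494.
Total real return ≈ -2.5059%.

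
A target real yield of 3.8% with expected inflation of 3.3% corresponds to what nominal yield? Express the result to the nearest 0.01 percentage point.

By the Fisher equation, 1 + r_nom = (1 + 3.8%)(1 + 3.3%) = 1.038 × 1.033 = 1.072254.
So r_nom = 7.2254%.

7.23%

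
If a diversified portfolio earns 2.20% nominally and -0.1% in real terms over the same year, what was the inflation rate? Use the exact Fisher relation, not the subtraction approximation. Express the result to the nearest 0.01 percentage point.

2.30%

From (1+r_nom) = (1+r_real)(1+π), we get 1+π = (1 + 2.20%)/(1 − 0.1%) = 1.0220/0.999 ≈ 1.02302.
So π ≈ 2.3023%.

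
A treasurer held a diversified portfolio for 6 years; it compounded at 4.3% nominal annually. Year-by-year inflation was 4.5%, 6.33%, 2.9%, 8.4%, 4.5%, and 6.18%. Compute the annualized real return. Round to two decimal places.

-1.09%

Cumulative inflation factor: 1.045 × 1.0633 × 1.029 × 1.084 × 1.045 × 1.0618 ≈ 1.37523.
Nominal growth factor: 1.28738. Real growth factor = 1.28738 / 1.37523 ≈ 0.93612.
Annualized: 0.93612^(1/6) − 1 ≈ -0.01094.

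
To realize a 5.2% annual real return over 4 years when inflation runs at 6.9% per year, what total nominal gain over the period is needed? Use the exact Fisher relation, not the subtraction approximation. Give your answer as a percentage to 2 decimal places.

Required annual nominal rate: (1+5.2%)(1+6.9%) − 1 = 12.4588%.
Cumulative over 4 years: (1 + 0.124588)^4 − 1 ≈ 0.59946.

59.95%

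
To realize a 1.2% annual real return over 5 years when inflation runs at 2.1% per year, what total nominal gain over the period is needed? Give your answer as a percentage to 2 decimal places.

Required annual nominal rate: (1+1.2%)(1+2.1%) − 1 = 3.3252%.
Cumulative over 5 years: (1 + 0.033252)^5 − 1 ≈ 0.17769.

17.77%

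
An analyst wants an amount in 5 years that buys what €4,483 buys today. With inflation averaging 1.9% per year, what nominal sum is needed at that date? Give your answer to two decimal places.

€4,925.38

Cumulative price-level factor: (1+1.9%)^5 ≈ 1.0986792441.
The nominal amount required is €4,483 scaled up by that factor.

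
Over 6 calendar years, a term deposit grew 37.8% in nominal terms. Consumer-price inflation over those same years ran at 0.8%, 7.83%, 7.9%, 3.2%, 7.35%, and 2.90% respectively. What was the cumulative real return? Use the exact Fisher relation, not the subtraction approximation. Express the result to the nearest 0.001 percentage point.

3.070%

Cumulative inflation factor: 1.008 × 1.0783 × 1.079 × 1.032 × 1.0735 × 1.0290 ≈ 1.33696.
Nominal growth factor: 1.37800. Real growth factor = 1.37800 / 1.33696 ≈ 1.03070.
Total real return ≈ 3.0696%.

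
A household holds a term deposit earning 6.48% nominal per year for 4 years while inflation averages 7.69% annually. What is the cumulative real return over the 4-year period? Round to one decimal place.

The annual real rate is (1+6.48%)/(1+7.69%) − 1 = -1.1236%.
Compounded over 4 years: (1 + -0.011236)^4 − 1 ≈ -0.04419.

-4.4%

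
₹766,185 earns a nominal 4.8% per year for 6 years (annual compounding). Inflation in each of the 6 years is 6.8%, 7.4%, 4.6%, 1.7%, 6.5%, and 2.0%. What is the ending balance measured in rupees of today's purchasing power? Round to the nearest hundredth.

₹765,814.16

Nominal value at maturity: ₹766,185 × (1 + 4.8%)^6 ≈ ₹1,015,082.50.
Price-level factor over 6 years: 1.068 × 1.074 × 1.046 × 1.017 × 1.065 × 1.020 ≈ 1.3254945642.
The maturity value deflated by that factor is the answer in today's purchasing power.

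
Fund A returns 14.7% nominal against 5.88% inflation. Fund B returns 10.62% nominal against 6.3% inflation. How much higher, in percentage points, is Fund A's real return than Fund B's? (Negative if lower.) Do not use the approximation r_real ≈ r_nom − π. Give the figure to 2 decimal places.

Fund A real return: 1.147/1.0588 − 1 = 8.330%.
Fund B real return: 1.1062/1.063 − 1 = 4.064%.
Difference: 8.330 − 4.064 = 4.266 pp.

4.27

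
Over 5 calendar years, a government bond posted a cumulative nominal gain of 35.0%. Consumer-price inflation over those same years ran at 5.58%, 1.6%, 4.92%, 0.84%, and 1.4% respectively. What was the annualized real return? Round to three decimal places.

Cumulative inflation factor: 1.0558 × 1.016 × 1.0492 × 1.0084 × 1.014 ≈ 1.15081.
Nominal growth factor: 1.35000. Real growth factor = 1.35000 / 1.15081 ≈ 1.17308.
Annualized: 1.17308^(1/5) − 1 ≈ 0.03244.

3.244%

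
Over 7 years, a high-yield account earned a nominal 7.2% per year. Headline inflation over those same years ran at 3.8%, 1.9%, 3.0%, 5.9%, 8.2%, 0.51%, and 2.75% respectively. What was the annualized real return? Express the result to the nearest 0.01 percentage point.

Cumulative inflation factor: 1.038 × 1.019 × 1.030 × 1.059 × 1.082 × 1.0051 × 1.0275 ≈ 1.28921.
Nominal growth factor: 1.62691. Real growth factor = 1.62691 / 1.28921 ≈ 1.26194.
Annualized: 1.26194^(1/7) − 1 ≈ 0.03379.

3.38%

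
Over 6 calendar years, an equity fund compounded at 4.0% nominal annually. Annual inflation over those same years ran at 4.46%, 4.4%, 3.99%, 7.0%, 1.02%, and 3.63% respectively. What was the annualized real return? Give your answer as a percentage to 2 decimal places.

-0.07%

Cumulative inflation factor: 1.0446 × 1.044 × 1.0399 × 1.070 × 1.0102 × 1.0363 ≈ 1.27034.
Nominal growth factor: 1.26532. Real growth factor = 1.26532 / 1.27034 ≈ 0.99605.
Annualized: 0.99605^(1/6) − 1 ≈ -0.00066.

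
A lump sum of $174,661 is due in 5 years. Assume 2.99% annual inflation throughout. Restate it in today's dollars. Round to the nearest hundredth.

$150,737.27

Price-level factor over 5 years: (1 + 2.99%)^5 ≈ 1.1587114292.
Purchasing power today: $174,661 divided by that factor.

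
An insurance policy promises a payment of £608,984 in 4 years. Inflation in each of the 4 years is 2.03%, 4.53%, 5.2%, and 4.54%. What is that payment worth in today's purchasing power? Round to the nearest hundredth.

£519,204.93

Price-level factor over 4 years: 1.0203 × 1.0453 × 1.052 × 1.0454 ≈ 1.1729164375.
Purchasing power today: £608,984 divided by that factor.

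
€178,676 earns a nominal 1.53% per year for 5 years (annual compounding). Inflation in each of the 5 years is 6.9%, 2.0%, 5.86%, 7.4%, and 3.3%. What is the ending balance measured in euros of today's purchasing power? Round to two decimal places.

Nominal value at maturity: €178,676 × (1 + 1.53%)^5 ≈ €192,769.43.
Price-level factor over 5 years: 1.069 × 1.020 × 1.0586 × 1.074 × 1.033 ≈ 1.2806025713.
Dividing the nominal maturity value by the price-level factor gives the value in today's money.

€150,530.25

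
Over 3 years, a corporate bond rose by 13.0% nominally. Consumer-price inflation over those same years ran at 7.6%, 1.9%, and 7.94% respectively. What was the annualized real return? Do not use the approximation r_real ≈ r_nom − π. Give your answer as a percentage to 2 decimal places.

-1.53%

Cumulative inflation factor: 1.076 × 1.019 × 1.0794 ≈ 1.18350.
Nominal growth factor: 1.13000. Real growth factor = 1.13000 / 1.18350 ≈ 0.95479.
Annualized: 0.95479^(1/3) − 1 ≈ -0.01530.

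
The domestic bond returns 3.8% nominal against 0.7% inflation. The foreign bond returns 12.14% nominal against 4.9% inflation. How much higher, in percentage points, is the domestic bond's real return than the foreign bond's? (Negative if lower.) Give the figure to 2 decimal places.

-3.82

The domestic bond real return: 1.038/1.007 − 1 = 3.078%.
The foreign bond real return: 1.1214/1.049 − 1 = 6.902%.
Difference: 3.078 − 6.902 = -3.824 pp.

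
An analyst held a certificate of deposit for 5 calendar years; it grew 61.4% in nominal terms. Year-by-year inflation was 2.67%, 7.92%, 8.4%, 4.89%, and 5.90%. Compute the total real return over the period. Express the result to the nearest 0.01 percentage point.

Cumulative inflation factor: 1.0267 × 1.0792 × 1.084 × 1.0489 × 1.0590 ≈ 1.33415.
Nominal growth factor: 1.61400. Real growth factor = 1.61400 / 1.33415 ≈ 1.20976.
Total real return ≈ 20.9759%.

20.98%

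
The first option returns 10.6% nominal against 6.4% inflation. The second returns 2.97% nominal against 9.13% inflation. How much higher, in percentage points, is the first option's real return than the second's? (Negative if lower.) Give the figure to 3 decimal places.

The first option real return: 1.106/1.064 − 1 = 3.9474%.
The second real return: 1.0297/1.0913 − 1 = -5.6446%.
Difference: 3.9474 − (-5.6446) = 9.5920 pp.

9.592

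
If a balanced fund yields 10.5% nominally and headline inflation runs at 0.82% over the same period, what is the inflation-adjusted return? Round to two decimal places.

Real return via the Fisher equation: (1 + 10.5%)/(1 + 0.82%) − 1 = 1.105/1.0082 − 1 ≈ 0.09601.

9.60%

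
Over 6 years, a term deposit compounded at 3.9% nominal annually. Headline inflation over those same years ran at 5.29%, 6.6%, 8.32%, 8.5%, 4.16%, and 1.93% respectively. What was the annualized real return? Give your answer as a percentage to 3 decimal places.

-1.772%

Cumulative inflation factor: 1.0529 × 1.066 × 1.0832 × 1.085 × 1.0416 × 1.0193 ≈ 1.40051.
Nominal growth factor: 1.25804. Real growth factor = 1.25804 / 1.40051 ≈ 0.89827.
Annualized: 0.89827^(1/6) − 1 ≈ -0.01772.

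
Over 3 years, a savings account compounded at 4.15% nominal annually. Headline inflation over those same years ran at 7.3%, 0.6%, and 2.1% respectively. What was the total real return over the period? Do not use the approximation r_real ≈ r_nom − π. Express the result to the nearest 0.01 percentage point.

2.51%

Cumulative inflation factor: 1.073 × 1.006 × 1.021 ≈ 1.10211.
Nominal growth factor: 1.12974. Real growth factor = 1.12974 / 1.10211 ≈ 1.02507.
Total real return ≈ 2.5072%.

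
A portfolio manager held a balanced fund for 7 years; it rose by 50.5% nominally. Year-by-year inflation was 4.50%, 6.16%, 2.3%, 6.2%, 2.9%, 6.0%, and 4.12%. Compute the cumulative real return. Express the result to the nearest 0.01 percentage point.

Cumulative inflation factor: 1.0450 × 1.0616 × 1.023 × 1.062 × 1.029 × 1.060 × 1.0412 ≈ 1.36878.
Nominal growth factor: 1.50500. Real growth factor = 1.50500 / 1.36878 ≈ 1.09952.
Total real return ≈ 9.9522%.

9.95%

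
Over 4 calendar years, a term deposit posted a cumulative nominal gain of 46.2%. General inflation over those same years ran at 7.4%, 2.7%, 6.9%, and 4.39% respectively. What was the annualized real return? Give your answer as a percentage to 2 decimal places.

4.40%

Cumulative inflation factor: 1.074 × 1.027 × 1.069 × 1.0439 ≈ 1.23087.
Nominal growth factor: 1.46200. Real growth factor = 1.46200 / 1.23087 ≈ 1.18778.
Annualized: 1.18778^(1/4) − 1 ≈ 0.04396.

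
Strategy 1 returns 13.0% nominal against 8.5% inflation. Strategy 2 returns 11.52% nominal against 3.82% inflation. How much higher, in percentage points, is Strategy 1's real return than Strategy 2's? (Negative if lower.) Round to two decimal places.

-3.27

Strategy 1 real return: 1.130/1.085 − 1 = 4.147%.
Strategy 2 real return: 1.1152/1.0382 − 1 = 7.417%.
Difference: 4.147 − 7.417 = -3.270 pp.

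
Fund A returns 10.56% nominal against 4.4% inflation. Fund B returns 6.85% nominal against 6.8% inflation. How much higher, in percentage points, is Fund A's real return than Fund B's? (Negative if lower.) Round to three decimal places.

Fund A real return: 1.1056/1.044 − 1 = 5.9004%.
Fund B real return: 1.0685/1.068 − 1 = 0.0468%.
Difference: 5.9004 − 0.0468 = 5.8536 pp.

5.854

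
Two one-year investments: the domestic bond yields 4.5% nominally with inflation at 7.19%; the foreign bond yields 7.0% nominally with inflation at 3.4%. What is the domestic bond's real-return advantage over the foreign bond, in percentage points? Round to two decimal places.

-5.99

The domestic bond real return: 1.045/1.0719 − 1 = -2.510%.
The foreign bond real return: 1.070/1.034 − 1 = 3.482%.
Difference: -2.510 − 3.482 = -5.992 pp.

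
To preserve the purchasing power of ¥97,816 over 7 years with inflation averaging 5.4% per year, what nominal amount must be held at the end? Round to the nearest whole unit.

Cumulative price-level factor: (1+5.4%)^7 ≈ 1.4450546643.
Multiplying ¥97,816 by the price-level factor gives the future nominal sum.

¥141,349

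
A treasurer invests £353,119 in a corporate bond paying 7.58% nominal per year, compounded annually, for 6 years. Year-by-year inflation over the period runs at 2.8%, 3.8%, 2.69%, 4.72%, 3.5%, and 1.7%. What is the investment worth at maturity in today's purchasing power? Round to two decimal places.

Nominal value at maturity: £353,119 × (1 + 7.58%)^6 ≈ £547,406.97.
Price-level factor over 6 years: 1.028 × 1.038 × 1.0269 × 1.0472 × 1.035 × 1.017 ≈ 1.2078404179.
Dividing the nominal maturity value by the price-level factor gives the value in today's money.

£453,211.34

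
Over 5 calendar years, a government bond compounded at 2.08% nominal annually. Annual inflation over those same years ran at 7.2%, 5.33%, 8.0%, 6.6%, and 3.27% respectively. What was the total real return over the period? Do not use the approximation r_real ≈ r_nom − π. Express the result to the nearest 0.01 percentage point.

Cumulative inflation factor: 1.072 × 1.0533 × 1.080 × 1.066 × 1.0327 ≈ 1.34246.
Nominal growth factor: 1.10842. Real growth factor = 1.10842 / 1.34246 ≈ 0.82566.
Total real return ≈ -17.4340%.

-17.43%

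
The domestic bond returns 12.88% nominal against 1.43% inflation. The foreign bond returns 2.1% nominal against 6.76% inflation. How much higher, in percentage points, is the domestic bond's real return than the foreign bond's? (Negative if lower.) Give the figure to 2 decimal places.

15.65

The domestic bond real return: 1.1288/1.0143 − 1 = 11.289%.
The foreign bond real return: 1.021/1.0676 − 1 = -4.365%.
Difference: 11.289 − (-4.365) = 15.654 pp.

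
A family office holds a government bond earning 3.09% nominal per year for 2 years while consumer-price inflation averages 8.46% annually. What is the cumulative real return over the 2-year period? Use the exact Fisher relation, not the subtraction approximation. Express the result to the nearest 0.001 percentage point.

The annual real rate is (1+3.09%)/(1+8.46%) − 1 = -4.9511%.
Compounded over 2 years: (1 + -0.049511)^2 − 1 ≈ -0.09657.

-9.657%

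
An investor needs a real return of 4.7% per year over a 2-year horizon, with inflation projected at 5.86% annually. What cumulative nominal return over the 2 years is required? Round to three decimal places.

Required annual nominal rate: (1+4.7%)(1+5.86%) − 1 = 10.83542%.
Cumulative over 2 years: (1 + 0.1083542)^2 − 1 ≈ 0.22845.

22.845%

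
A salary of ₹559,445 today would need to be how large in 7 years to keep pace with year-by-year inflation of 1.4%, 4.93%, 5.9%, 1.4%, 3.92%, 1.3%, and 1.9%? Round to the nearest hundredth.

Cumulative price-level factor: 1.014 × 1.0493 × 1.059 × 1.014 × 1.0392 × 1.013 × 1.019 ≈ 1.2256156853.
Multiplying ₹559,445 by the price-level factor gives the future nominal sum.

₹685,664.57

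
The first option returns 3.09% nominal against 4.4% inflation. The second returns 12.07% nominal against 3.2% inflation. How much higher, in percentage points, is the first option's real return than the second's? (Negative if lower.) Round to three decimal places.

-9.850

The first option real return: 1.0309/1.044 − 1 = -1.2548%.
The second real return: 1.1207/1.032 − 1 = 8.5950%.
Difference: -1.2548 − 8.5950 = -9.8498 pp.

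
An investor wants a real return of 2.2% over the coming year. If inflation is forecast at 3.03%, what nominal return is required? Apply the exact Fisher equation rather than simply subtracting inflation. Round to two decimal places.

By the Fisher equation, 1 + r_nom = (1 + 2.2%)(1 + 3.03%) = 1.022 × 1.0303 = 1.0529666.
So r_nom = 5.29666%.

5.30%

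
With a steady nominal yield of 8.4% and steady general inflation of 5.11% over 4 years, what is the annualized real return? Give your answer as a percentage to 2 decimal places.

With constant rates the annual real return is the same each year: (1+8.4%)/(1+5.11%) − 1 = 0.03130.

3.13%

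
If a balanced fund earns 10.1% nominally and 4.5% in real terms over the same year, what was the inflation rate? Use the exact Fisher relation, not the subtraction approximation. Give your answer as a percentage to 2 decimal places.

5.36%

From (1+r_nom) = (1+r_real)(1+π), we get 1+π = (1 + 10.1%)/(1 + 4.5%) = 1.101/1.045 ≈ 1.05359.
So π ≈ 5.3589%.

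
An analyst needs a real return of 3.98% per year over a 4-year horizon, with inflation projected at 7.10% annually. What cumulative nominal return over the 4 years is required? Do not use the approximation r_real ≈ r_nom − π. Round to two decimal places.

53.80%

Required annual nominal rate: (1+3.98%)(1+7.10%) − 1 = 11.36258%.
Cumulative over 4 years: (1 + 0.1136258)^4 − 1 ≈ 0.53800.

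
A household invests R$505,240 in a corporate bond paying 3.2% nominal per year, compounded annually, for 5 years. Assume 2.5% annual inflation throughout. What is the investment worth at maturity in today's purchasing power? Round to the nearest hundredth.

R$522,729.35

Nominal value at maturity: R$505,240 × (1 + 3.2%)^5 ≈ R$591,420.28.
Price-level factor over 5 years: (1 + 2.5%)^5 ≈ 1.1314082129.
The maturity value deflated by that factor is the answer in today's purchasing power.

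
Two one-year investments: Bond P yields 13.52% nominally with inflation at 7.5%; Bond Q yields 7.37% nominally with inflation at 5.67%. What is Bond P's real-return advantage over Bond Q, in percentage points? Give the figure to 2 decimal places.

Bond P real return: 1.1352/1.075 − 1 = 5.600%.
Bond Q real return: 1.0737/1.0567 − 1 = 1.609%.
Difference: 5.600 − 1.609 = 3.991 pp.

3.99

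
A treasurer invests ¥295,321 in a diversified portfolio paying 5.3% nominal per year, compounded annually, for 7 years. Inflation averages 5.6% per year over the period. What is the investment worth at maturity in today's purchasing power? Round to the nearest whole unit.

Nominal value at maturity: ¥295,321 × (1 + 5.3%)^7 ≈ ¥423,929.
Price-level factor over 7 years: (1 + 5.6%)^7 ≈ 1.4643585503.
Dividing the nominal maturity value by the price-level factor gives the value in today's money.

¥289,498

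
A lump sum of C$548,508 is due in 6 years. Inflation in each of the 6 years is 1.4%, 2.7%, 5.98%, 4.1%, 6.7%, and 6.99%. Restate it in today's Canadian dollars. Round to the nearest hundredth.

Price-level factor over 6 years: 1.014 × 1.027 × 1.0598 × 1.041 × 1.067 × 1.0699 ≈ 1.3115675112.
Purchasing power today: C$548,508 divided by that factor.

C$418,207.98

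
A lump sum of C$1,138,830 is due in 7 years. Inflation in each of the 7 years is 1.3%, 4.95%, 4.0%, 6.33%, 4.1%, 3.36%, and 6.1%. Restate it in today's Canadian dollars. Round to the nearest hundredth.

C$848,514.45

Price-level factor over 7 years: 1.013 × 1.0495 × 1.040 × 1.0633 × 1.041 × 1.0336 × 1.061 ≈ 1.3421456728.
Purchasing power today: C$1,138,830 divided by that factor.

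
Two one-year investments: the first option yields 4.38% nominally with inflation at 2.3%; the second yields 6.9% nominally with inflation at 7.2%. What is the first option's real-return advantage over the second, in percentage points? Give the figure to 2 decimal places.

The first option real return: 1.0438/1.023 − 1 = 2.033%.
The second real return: 1.069/1.072 − 1 = -0.280%.
Difference: 2.033 − (-0.280) = 2.313 pp.

2.31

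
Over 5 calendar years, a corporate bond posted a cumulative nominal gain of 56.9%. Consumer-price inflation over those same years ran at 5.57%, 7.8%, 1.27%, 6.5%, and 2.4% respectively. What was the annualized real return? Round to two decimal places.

4.54%

Cumulative inflation factor: 1.0557 × 1.078 × 1.0127 × 1.065 × 1.024 ≈ 1.25687.
Nominal growth factor: 1.56900. Real growth factor = 1.56900 / 1.25687 ≈ 1.24834.
Annualized: 1.24834^(1/5) − 1 ≈ 0.04536.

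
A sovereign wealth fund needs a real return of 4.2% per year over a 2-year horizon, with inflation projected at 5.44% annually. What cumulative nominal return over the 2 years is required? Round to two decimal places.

20.71%

Required annual nominal rate: (1+4.2%)(1+5.44%) − 1 = 9.86848%.
Cumulative over 2 years: (1 + 0.0986848)^2 − 1 ≈ 0.20711.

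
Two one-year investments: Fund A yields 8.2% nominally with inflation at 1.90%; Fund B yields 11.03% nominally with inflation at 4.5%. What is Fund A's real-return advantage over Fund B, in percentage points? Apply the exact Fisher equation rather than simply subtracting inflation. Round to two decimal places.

Fund A real return: 1.082/1.0190 − 1 = 6.183%.
Fund B real return: 1.1103/1.045 − 1 = 6.249%.
Difference: 6.183 − 6.249 = -0.066 pp.

-0.07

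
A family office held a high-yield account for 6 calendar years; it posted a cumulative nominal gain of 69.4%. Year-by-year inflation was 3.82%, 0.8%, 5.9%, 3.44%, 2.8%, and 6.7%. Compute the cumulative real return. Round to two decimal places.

34.72%

Cumulative inflation factor: 1.0382 × 1.008 × 1.059 × 1.0344 × 1.028 × 1.067 ≈ 1.25743.
Nominal growth factor: 1.69400. Real growth factor = 1.69400 / 1.25743 ≈ 1.34719.
Total real return ≈ 34.7193%.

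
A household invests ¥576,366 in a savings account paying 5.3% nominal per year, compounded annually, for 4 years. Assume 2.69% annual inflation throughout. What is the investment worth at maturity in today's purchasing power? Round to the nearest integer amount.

¥637,234

Nominal value at maturity: ¥576,366 × (1 + 5.3%)^4 ≈ ¥708,617.
Price-level factor over 4 years: (1 + 2.69%)^4 ≈ 1.1120200440.
Dividing the nominal maturity value by the price-level factor gives the value in today's money.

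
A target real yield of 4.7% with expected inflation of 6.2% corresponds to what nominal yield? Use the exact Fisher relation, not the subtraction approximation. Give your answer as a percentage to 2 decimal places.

11.19%

By the Fisher equation, 1 + r_nom = (1 + 4.7%)(1 + 6.2%) = 1.047 × 1.062 = 1.111914.
So r_nom = 11.1914%.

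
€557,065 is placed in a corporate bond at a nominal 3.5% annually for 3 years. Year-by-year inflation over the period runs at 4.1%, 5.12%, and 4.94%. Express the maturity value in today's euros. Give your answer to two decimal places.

€537,835.89

Nominal value at maturity: €557,065 × (1 + 3.5%)^3 ≈ €617,627.92.
Price-level factor over 3 years: 1.041 × 1.0512 × 1.0494 ≈ 1.1483575805.
Dividing the nominal maturity value by the price-level factor gives the value in today's money.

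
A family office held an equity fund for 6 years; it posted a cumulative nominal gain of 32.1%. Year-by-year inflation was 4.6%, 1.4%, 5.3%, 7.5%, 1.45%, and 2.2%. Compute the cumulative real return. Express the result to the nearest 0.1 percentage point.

6.1%

Cumulative inflation factor: 1.046 × 1.014 × 1.053 × 1.075 × 1.0145 × 1.022 ≈ 1.24483.
Nominal growth factor: 1.32100. Real growth factor = 1.32100 / 1.24483 ≈ 1.06119.
Total real return ≈ 6.1191%.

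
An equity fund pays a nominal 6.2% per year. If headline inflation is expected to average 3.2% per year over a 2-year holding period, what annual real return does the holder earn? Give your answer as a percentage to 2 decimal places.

2.91%

With constant rates the annual real return is the same each year: (1+6.2%)/(1+3.2%) − 1 = 0.02907.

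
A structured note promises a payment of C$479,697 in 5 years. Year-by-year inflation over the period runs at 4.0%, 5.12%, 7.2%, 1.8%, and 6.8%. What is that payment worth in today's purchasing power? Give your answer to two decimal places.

Price-level factor over 5 years: 1.040 × 1.0512 × 1.072 × 1.018 × 1.068 ≈ 1.2741850569.
Purchasing power today: C$479,697 divided by that factor.

C$376,473.57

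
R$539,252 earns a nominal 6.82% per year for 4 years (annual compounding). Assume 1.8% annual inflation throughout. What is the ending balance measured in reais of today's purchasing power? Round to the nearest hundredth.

R$653,748.86

Nominal value at maturity: R$539,252 × (1 + 6.82%)^4 ≈ R$702,104.99.
Price-level factor over 4 years: (1 + 1.8%)^4 ≈ 1.0739674330.
Dividing the nominal maturity value by the price-level factor gives the value in today's money.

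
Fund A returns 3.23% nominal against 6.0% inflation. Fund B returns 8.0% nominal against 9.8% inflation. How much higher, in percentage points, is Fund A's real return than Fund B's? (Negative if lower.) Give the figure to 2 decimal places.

Fund A real return: 1.0323/1.060 − 1 = -2.613%.
Fund B real return: 1.080/1.098 − 1 = -1.639%.
Difference: -2.613 − (-1.639) = -0.974 pp.

-0.97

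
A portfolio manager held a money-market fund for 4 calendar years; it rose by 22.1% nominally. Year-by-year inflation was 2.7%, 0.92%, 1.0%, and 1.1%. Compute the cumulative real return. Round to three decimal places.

Cumulative inflation factor: 1.027 × 1.0092 × 1.010 × 1.011 ≈ 1.05833.
Nominal growth factor: 1.22100. Real growth factor = 1.22100 / 1.05833 ≈ 1.15371.
Total real return ≈ 15.3707%.

15.371%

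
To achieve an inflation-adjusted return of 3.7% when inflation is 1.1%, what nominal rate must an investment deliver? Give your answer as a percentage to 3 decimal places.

4.841%

By the Fisher equation, 1 + r_nom = (1 + 3.7%)(1 + 1.1%) = 1.037 × 1.011 = 1.048407.
So r_nom = 4.8407%.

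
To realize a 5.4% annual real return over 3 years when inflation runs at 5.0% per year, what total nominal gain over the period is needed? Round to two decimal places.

35.55%

Required annual nominal rate: (1+5.4%)(1+5.0%) − 1 = 10.67%.
Cumulative over 3 years: (1 + 0.1067)^3 − 1 ≈ 0.35547.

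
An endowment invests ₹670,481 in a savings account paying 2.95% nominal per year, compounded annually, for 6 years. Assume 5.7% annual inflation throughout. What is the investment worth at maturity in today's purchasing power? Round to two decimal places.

Nominal value at maturity: ₹670,481 × (1 + 2.95%)^6 ≈ ₹798,260.39.
Price-level factor over 6 years: (1 + 5.7%)^6 ≈ 1.3946008445.
The maturity value deflated by that factor is the answer in today's purchasing power.

₹572,393.45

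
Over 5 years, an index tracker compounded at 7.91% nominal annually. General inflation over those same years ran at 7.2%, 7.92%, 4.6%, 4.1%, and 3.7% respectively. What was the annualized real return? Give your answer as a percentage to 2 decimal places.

2.29%

Cumulative inflation factor: 1.072 × 1.0792 × 1.046 × 1.041 × 1.037 ≈ 1.30635.
Nominal growth factor: 1.46322. Real growth factor = 1.46322 / 1.30635 ≈ 1.12008.
Annualized: 1.12008^(1/5) − 1 ≈ 0.02294.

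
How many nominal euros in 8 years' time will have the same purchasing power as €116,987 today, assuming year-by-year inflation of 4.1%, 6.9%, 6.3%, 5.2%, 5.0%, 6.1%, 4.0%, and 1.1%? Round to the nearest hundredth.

€170,531.35

Cumulative price-level factor: 1.041 × 1.069 × 1.063 × 1.052 × 1.050 × 1.061 × 1.040 × 1.011 ≈ 1.4576948416.
Multiplying €116,987 by the price-level factor gives the future nominal sum.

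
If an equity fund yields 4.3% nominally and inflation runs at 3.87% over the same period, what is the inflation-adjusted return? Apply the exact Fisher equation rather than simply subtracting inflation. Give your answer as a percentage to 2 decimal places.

Real return via the Fisher equation: (1 + 4.3%)/(1 + 3.87%) − 1 = 1.043/1.0387 − 1 ≈ 0.00414.

0.41%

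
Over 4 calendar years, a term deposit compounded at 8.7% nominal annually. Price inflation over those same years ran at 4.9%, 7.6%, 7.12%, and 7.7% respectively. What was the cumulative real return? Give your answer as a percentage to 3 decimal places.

7.212%

Cumulative inflation factor: 1.049 × 1.076 × 1.0712 × 1.077 ≈ 1.30219.
Nominal growth factor: 1.39611. Real growth factor = 1.39611 / 1.30219 ≈ 1.07212.
Total real return ≈ 7.2122%.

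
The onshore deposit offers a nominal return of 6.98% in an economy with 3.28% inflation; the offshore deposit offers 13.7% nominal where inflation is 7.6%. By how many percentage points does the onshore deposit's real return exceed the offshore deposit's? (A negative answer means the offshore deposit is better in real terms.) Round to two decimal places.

The onshore deposit real return: 1.0698/1.0328 − 1 = 3.582%.
The offshore deposit real return: 1.137/1.076 − 1 = 5.669%.
Difference: 3.582 − 5.669 = -2.087 pp.

-2.09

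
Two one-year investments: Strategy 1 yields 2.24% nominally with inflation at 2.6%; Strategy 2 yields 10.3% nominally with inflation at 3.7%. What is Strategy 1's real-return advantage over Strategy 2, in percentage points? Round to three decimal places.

-6.715

Strategy 1 real return: 1.0224/1.026 − 1 = -0.3509%.
Strategy 2 real return: 1.103/1.037 − 1 = 6.3645%.
Difference: -0.3509 − 6.3645 = -6.7154 pp.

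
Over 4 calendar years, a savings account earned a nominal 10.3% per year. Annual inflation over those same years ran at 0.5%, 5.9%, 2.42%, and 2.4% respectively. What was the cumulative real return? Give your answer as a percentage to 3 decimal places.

32.604%

Cumulative inflation factor: 1.005 × 1.059 × 1.0242 × 1.024 ≈ 1.11621.
Nominal growth factor: 1.48014. Real growth factor = 1.48014 / 1.11621 ≈ 1.32604.
Total real return ≈ 32.6036%.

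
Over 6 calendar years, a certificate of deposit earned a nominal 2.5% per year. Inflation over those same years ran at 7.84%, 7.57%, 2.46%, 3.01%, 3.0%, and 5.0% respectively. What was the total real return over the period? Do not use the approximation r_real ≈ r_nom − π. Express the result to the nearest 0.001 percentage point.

Cumulative inflation factor: 1.0784 × 1.0757 × 1.0246 × 1.0301 × 1.030 × 1.050 ≈ 1.32413.
Nominal growth factor: 1.15969. Real growth factor = 1.15969 / 1.32413 ≈ 0.87581.
Total real return ≈ -12.4186%.

-12.419%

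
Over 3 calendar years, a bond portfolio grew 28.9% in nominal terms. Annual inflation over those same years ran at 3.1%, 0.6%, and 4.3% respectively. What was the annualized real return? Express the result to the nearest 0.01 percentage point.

6.02%

Cumulative inflation factor: 1.031 × 1.006 × 1.043 ≈ 1.08178.
Nominal growth factor: 1.28900. Real growth factor = 1.28900 / 1.08178 ≈ 1.19155.
Annualized: 1.19155^(1/3) − 1 ≈ 0.06016.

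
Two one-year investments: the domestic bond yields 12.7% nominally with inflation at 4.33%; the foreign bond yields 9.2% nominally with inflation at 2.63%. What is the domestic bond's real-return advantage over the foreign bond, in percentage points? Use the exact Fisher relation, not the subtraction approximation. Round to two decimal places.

The domestic bond real return: 1.127/1.0433 − 1 = 8.023%.
The foreign bond real return: 1.092/1.0263 − 1 = 6.402%.
Difference: 8.023 − 6.402 = 1.621 pp.

1.62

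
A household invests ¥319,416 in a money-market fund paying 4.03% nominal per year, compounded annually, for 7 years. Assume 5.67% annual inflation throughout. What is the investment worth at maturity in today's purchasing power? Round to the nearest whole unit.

¥286,289

Nominal value at maturity: ¥319,416 × (1 + 4.03%)^7 ≈ ¥421,179.
Price-level factor over 7 years: (1 + 5.67%)^7 ≈ 1.4711669233.
The maturity value deflated by that factor is the answer in today's purchasing power.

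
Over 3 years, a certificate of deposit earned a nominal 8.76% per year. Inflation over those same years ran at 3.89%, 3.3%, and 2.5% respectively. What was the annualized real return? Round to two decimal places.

5.36%

Cumulative inflation factor: 1.0389 × 1.033 × 1.025 ≈ 1.10001.
Nominal growth factor: 1.28649. Real growth factor = 1.28649 / 1.10001 ≈ 1.16953.
Annualized: 1.16953^(1/3) − 1 ≈ 0.05359.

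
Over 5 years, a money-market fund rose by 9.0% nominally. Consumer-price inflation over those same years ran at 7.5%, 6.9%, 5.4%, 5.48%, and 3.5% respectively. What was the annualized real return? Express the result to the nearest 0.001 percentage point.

-3.791%

Cumulative inflation factor: 1.075 × 1.069 × 1.054 × 1.0548 × 1.035 ≈ 1.32232.
Nominal growth factor: 1.09000. Real growth factor = 1.09000 / 1.32232 ≈ 0.82431.
Annualized: 0.82431^(1/5) − 1 ≈ -0.03791.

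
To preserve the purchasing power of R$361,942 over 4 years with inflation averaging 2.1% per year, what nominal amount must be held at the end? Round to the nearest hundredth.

Cumulative price-level factor: (1+2.1%)^4 ≈ 1.0866832385.
Multiplying R$361,942 by the price-level factor gives the future nominal sum.

R$393,316.30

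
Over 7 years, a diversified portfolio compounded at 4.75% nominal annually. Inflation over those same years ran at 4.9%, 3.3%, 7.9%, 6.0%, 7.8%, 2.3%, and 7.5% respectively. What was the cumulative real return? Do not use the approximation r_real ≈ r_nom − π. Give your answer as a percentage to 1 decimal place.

Cumulative inflation factor: 1.049 × 1.033 × 1.079 × 1.060 × 1.078 × 1.023 × 1.075 ≈ 1.46928.
Nominal growth factor: 1.38382. Real growth factor = 1.38382 / 1.46928 ≈ 0.94183.
Total real return ≈ -5.8171%.

-5.8%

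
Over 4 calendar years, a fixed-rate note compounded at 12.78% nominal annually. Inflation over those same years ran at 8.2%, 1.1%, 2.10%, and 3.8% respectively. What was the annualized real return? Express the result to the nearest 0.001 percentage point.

Cumulative inflation factor: 1.082 × 1.011 × 1.0210 × 1.038 ≈ 1.15932.
Nominal growth factor: 1.61781. Real growth factor = 1.61781 / 1.15932 ≈ 1.39549.
Annualized: 1.39549^(1/4) − 1 ≈ 0.08688.

8.688%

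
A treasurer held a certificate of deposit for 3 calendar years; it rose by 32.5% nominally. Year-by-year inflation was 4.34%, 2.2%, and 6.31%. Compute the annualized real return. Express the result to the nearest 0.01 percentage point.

5.34%

Cumulative inflation factor: 1.0434 × 1.022 × 1.0631 ≈ 1.13364.
Nominal growth factor: 1.32500. Real growth factor = 1.32500 / 1.13364 ≈ 1.16880.
Annualized: 1.16880^(1/3) − 1 ≈ 0.05337.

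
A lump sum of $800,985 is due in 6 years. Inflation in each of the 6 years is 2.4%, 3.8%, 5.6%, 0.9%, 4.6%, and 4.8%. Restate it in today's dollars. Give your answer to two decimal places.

Price-level factor over 6 years: 1.024 × 1.038 × 1.056 × 1.009 × 1.046 × 1.048 ≈ 1.2414961062.
Purchasing power today: $800,985 divided by that factor.

$645,177.21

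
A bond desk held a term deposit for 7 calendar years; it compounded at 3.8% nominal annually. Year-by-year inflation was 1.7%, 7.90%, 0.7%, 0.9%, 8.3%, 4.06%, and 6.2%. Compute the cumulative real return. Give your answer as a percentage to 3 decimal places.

Cumulative inflation factor: 1.017 × 1.0790 × 1.007 × 1.009 × 1.083 × 1.0406 × 1.062 ≈ 1.33444.
Nominal growth factor: 1.29832. Real growth factor = 1.29832 / 1.33444 ≈ 0.97293.
Total real return ≈ -2.7070%.

-2.707%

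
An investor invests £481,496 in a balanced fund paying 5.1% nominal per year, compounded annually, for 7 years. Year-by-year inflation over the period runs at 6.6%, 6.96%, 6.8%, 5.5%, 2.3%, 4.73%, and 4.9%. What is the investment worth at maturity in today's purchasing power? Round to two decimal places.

Nominal value at maturity: £481,496 × (1 + 5.1%)^7 ≈ £682,042.91.
Price-level factor over 7 years: 1.066 × 1.0696 × 1.068 × 1.055 × 1.023 × 1.0473 × 1.049 ≈ 1.4438581769.
The maturity value deflated by that factor is the answer in today's purchasing power.

£472,375.28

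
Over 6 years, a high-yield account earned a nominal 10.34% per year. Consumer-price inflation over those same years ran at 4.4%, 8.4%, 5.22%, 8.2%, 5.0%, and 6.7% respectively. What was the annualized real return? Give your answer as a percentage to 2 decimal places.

3.79%

Cumulative inflation factor: 1.044 × 1.084 × 1.0522 × 1.082 × 1.050 × 1.067 ≈ 1.44347.
Nominal growth factor: 1.80467. Real growth factor = 1.80467 / 1.44347 ≈ 1.25023.
Annualized: 1.25023^(1/6) − 1 ≈ 0.03792.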